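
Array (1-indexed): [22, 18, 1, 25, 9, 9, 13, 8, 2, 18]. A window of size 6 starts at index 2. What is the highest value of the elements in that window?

25

Elements at indices 2..7: 18, 1, 25, 9, 9, 13
max(18, 1, 25, 9, 9, 13) = 25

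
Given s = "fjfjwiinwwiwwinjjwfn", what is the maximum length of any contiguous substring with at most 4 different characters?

15

[f] 1 distinct, len 1
[f, j] 2 distinct, len 2
[f, j, f] 2 distinct, len 3
[f, j, f, j] 2 distinct, len 4
[f, j, f, j, w] 3 distinct, len 5
[f, j, f, j, w, i] 4 distinct, len 6
[f, j, f, j, w, i, i] 4 distinct, len 7
[j, w, i, i, n] 4 distinct, len 5
[j, w, i, i, n, w] 4 distinct, len 6
[j, w, i, i, n, w, w] 4 distinct, len 7
[j, w, i, i, n, w, w, i] 4 distinct, len 8
[j, w, i, i, n, w, w, i, w] 4 distinct, len 9
[j, w, i, i, n, w, w, i, w, w] 4 distinct, len 10
[j, w, i, i, n, w, w, i, w, w, i] 4 distinct, len 11
[j, w, i, i, n, w, w, i, w, w, i, n] 4 distinct, len 12
[j, w, i, i, n, w, w, i, w, w, i, n, j] 4 distinct, len 13
[j, w, i, i, n, w, w, i, w, w, i, n, j, j] 4 distinct, len 14
[j, w, i, i, n, w, w, i, w, w, i, n, j, j, w] 4 distinct, len 15
[n, j, j, w, f] 4 distinct, len 5
[n, j, j, w, f, n] 4 distinct, len 6
Longest length with ≤4 distinct: 15.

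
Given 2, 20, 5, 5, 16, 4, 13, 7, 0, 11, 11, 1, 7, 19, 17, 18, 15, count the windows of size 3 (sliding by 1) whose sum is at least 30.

2 20 5 → sum 27
20 5 5 → sum 30  ≥ 30 ✓
5 5 16 → sum 26
5 16 4 → sum 25
16 4 13 → sum 33  ≥ 30 ✓
4 13 7 → sum 24
13 7 0 → sum 20
7 0 11 → sum 18
0 11 11 → sum 22
11 11 1 → sum 23
11 1 7 → sum 19
1 7 19 → sum 27
7 19 17 → sum 43  ≥ 30 ✓
19 17 18 → sum 54  ≥ 30 ✓
17 18 15 → sum 50  ≥ 30 ✓
5 windows satisfy the condition.

5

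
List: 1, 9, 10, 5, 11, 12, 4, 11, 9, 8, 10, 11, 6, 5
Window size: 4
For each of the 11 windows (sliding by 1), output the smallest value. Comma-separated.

1, 5, 5, 4, 4, 4, 4, 8, 8, 6, 5

[1, 9, 10, 5] → min 1
[9, 10, 5, 11] → min 5
[10, 5, 11, 12] → min 5
[5, 11, 12, 4] → min 4
[11, 12, 4, 11] → min 4
[12, 4, 11, 9] → min 4
[4, 11, 9, 8] → min 4
[11, 9, 8, 10] → min 8
[9, 8, 10, 11] → min 8
[8, 10, 11, 6] → min 6
[10, 11, 6, 5] → min 5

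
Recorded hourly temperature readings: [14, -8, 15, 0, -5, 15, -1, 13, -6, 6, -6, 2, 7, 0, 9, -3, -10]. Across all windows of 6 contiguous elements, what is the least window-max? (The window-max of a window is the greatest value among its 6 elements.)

7

(14, -8, 15, 0, -5, 15) → max 15
(-8, 15, 0, -5, 15, -1) → max 15
(15, 0, -5, 15, -1, 13) → max 15
(0, -5, 15, -1, 13, -6) → max 15
(-5, 15, -1, 13, -6, 6) → max 15
(15, -1, 13, -6, 6, -6) → max 15
(-1, 13, -6, 6, -6, 2) → max 13
(13, -6, 6, -6, 2, 7) → max 13
(-6, 6, -6, 2, 7, 0) → max 7
(6, -6, 2, 7, 0, 9) → max 9
(-6, 2, 7, 0, 9, -3) → max 9
(2, 7, 0, 9, -3, -10) → max 9
Least of these is 7.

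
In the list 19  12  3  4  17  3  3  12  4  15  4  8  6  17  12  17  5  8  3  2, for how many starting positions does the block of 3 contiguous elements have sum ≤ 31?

14

[19, 12, 3] → sum 34
[12, 3, 4] → sum 19  ≤ 31 ✓
[3, 4, 17] → sum 24  ≤ 31 ✓
[4, 17, 3] → sum 24  ≤ 31 ✓
[17, 3, 3] → sum 23  ≤ 31 ✓
[3, 3, 12] → sum 18  ≤ 31 ✓
[3, 12, 4] → sum 19  ≤ 31 ✓
[12, 4, 15] → sum 31  ≤ 31 ✓
[4, 15, 4] → sum 23  ≤ 31 ✓
[15, 4, 8] → sum 27  ≤ 31 ✓
[4, 8, 6] → sum 18  ≤ 31 ✓
[8, 6, 17] → sum 31  ≤ 31 ✓
[6, 17, 12] → sum 35
[17, 12, 17] → sum 46
[12, 17, 5] → sum 34
[17, 5, 8] → sum 30  ≤ 31 ✓
[5, 8, 3] → sum 16  ≤ 31 ✓
[8, 3, 2] → sum 13  ≤ 31 ✓
14 windows satisfy the condition.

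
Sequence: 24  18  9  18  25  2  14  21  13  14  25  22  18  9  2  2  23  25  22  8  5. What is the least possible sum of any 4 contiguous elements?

24 18 9 18 → sum 69
18 9 18 25 → sum 70
9 18 25 2 → sum 54
18 25 2 14 → sum 59
25 2 14 21 → sum 62
2 14 21 13 → sum 50
14 21 13 14 → sum 62
21 13 14 25 → sum 73
13 14 25 22 → sum 74
14 25 22 18 → sum 79
25 22 18 9 → sum 74
22 18 9 2 → sum 51
18 9 2 2 → sum 31
9 2 2 23 → sum 36
2 2 23 25 → sum 52
2 23 25 22 → sum 72
23 25 22 8 → sum 78
25 22 8 5 → sum 60
Least of these is 31.

31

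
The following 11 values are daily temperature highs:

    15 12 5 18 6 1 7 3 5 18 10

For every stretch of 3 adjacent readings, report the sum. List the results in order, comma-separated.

32, 35, 29, 25, 14, 11, 15, 26, 33

Sliding a size-3 window across the 11 values:
(15, 12, 5) → sum 32
(12, 5, 18) → sum 35
(5, 18, 6) → sum 29
(18, 6, 1) → sum 25
(6, 1, 7) → sum 14
(1, 7, 3) → sum 11
(7, 3, 5) → sum 15
(3, 5, 18) → sum 26
(5, 18, 10) → sum 33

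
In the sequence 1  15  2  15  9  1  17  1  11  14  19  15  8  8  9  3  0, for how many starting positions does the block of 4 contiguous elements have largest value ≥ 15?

1 15 2 15 → max 15  ≥ 15 ✓
15 2 15 9 → max 15  ≥ 15 ✓
2 15 9 1 → max 15  ≥ 15 ✓
15 9 1 17 → max 17  ≥ 15 ✓
9 1 17 1 → max 17  ≥ 15 ✓
1 17 1 11 → max 17  ≥ 15 ✓
17 1 11 14 → max 17  ≥ 15 ✓
1 11 14 19 → max 19  ≥ 15 ✓
11 14 19 15 → max 19  ≥ 15 ✓
14 19 15 8 → max 19  ≥ 15 ✓
19 15 8 8 → max 19  ≥ 15 ✓
15 8 8 9 → max 15  ≥ 15 ✓
8 8 9 3 → max 9
8 9 3 0 → max 9
12 windows satisfy the condition.

12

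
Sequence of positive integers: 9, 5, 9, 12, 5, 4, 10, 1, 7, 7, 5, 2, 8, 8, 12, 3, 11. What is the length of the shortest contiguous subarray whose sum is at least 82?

add 9: running sum 9 < 82
add 5: running sum 14 < 82
add 9: running sum 23 < 82
add 12: running sum 35 < 82
add 5: running sum 40 < 82
add 4: running sum 44 < 82
add 10: running sum 54 < 82
add 1: running sum 55 < 82
add 7: running sum 62 < 82
add 7: running sum 69 < 82
add 5: running sum 74 < 82
add 2: running sum 76 < 82
end 12: [9, 5, 9, 12, 5, 4, 10, 1, 7, 7, 5, 2, 8] sum 84, len 13
end 13: [5, 9, 12, 5, 4, 10, 1, 7, 7, 5, 2, 8, 8] sum 83, len 13
end 14: [9, 12, 5, 4, 10, 1, 7, 7, 5, 2, 8, 8, 12] sum 90, len 13
end 15: [12, 5, 4, 10, 1, 7, 7, 5, 2, 8, 8, 12, 3] sum 84, len 13
end 16: [5, 4, 10, 1, 7, 7, 5, 2, 8, 8, 12, 3, 11] sum 83, len 13
Shortest qualifying length: 13.

13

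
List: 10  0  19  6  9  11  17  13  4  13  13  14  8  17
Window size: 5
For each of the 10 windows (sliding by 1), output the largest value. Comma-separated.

19, 19, 19, 17, 17, 17, 17, 14, 14, 17

[10, 0, 19, 6, 9] → max 19
[0, 19, 6, 9, 11] → max 19
[19, 6, 9, 11, 17] → max 19
[6, 9, 11, 17, 13] → max 17
[9, 11, 17, 13, 4] → max 17
[11, 17, 13, 4, 13] → max 17
[17, 13, 4, 13, 13] → max 17
[13, 4, 13, 13, 14] → max 14
[4, 13, 13, 14, 8] → max 14
[13, 13, 14, 8, 17] → max 17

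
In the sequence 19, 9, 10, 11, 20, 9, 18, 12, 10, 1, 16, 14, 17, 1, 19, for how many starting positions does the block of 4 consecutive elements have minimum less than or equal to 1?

(19, 9, 10, 11) → min 9
(9, 10, 11, 20) → min 9
(10, 11, 20, 9) → min 9
(11, 20, 9, 18) → min 9
(20, 9, 18, 12) → min 9
(9, 18, 12, 10) → min 9
(18, 12, 10, 1) → min 1  ≤ 1 ✓
(12, 10, 1, 16) → min 1  ≤ 1 ✓
(10, 1, 16, 14) → min 1  ≤ 1 ✓
(1, 16, 14, 17) → min 1  ≤ 1 ✓
(16, 14, 17, 1) → min 1  ≤ 1 ✓
(14, 17, 1, 19) → min 1  ≤ 1 ✓
6 windows satisfy the condition.

6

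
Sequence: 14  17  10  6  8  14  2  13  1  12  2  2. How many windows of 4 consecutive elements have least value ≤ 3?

6

14 17 10 6 → min 6
17 10 6 8 → min 6
10 6 8 14 → min 6
6 8 14 2 → min 2  ≤ 3 ✓
8 14 2 13 → min 2  ≤ 3 ✓
14 2 13 1 → min 1  ≤ 3 ✓
2 13 1 12 → min 1  ≤ 3 ✓
13 1 12 2 → min 1  ≤ 3 ✓
1 12 2 2 → min 1  ≤ 3 ✓
6 windows satisfy the condition.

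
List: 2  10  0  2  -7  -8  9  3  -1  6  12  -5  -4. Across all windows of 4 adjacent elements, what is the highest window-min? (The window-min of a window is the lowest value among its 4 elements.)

(2, 10, 0, 2) → min 0
(10, 0, 2, -7) → min -7
(0, 2, -7, -8) → min -8
(2, -7, -8, 9) → min -8
(-7, -8, 9, 3) → min -8
(-8, 9, 3, -1) → min -8
(9, 3, -1, 6) → min -1
(3, -1, 6, 12) → min -1
(-1, 6, 12, -5) → min -5
(6, 12, -5, -4) → min -5
Highest of these is 0.

0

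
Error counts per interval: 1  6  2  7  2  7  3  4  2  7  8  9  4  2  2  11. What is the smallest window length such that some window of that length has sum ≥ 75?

add 1: running sum 1 < 75
add 6: running sum 7 < 75
add 2: running sum 9 < 75
add 7: running sum 16 < 75
add 2: running sum 18 < 75
add 7: running sum 25 < 75
add 3: running sum 28 < 75
add 4: running sum 32 < 75
add 2: running sum 34 < 75
add 7: running sum 41 < 75
add 8: running sum 49 < 75
add 9: running sum 58 < 75
add 4: running sum 62 < 75
add 2: running sum 64 < 75
add 2: running sum 66 < 75
add 11: shortest ending here [6, 2, 7, 2, 7, 3, 4, 2, 7, 8, 9, 4, 2, 2, 11] sum 76, len 15
Shortest qualifying length: 15.

15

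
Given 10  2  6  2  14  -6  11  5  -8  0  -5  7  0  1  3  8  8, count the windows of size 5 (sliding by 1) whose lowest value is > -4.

10 2 6 2 14 → min 2  > -4 ✓
2 6 2 14 -6 → min -6
6 2 14 -6 11 → min -6
2 14 -6 11 5 → min -6
14 -6 11 5 -8 → min -8
-6 11 5 -8 0 → min -8
11 5 -8 0 -5 → min -8
5 -8 0 -5 7 → min -8
-8 0 -5 7 0 → min -8
0 -5 7 0 1 → min -5
-5 7 0 1 3 → min -5
7 0 1 3 8 → min 0  > -4 ✓
0 1 3 8 8 → min 0  > -4 ✓
3 windows satisfy the condition.

3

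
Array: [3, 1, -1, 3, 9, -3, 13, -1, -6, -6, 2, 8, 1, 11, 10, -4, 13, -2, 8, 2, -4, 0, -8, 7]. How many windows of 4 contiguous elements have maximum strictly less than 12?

[3, 1, -1, 3] → max 3  < 12 ✓
[1, -1, 3, 9] → max 9  < 12 ✓
[-1, 3, 9, -3] → max 9  < 12 ✓
[3, 9, -3, 13] → max 13
[9, -3, 13, -1] → max 13
[-3, 13, -1, -6] → max 13
[13, -1, -6, -6] → max 13
[-1, -6, -6, 2] → max 2  < 12 ✓
[-6, -6, 2, 8] → max 8  < 12 ✓
[-6, 2, 8, 1] → max 8  < 12 ✓
[2, 8, 1, 11] → max 11  < 12 ✓
[8, 1, 11, 10] → max 11  < 12 ✓
[1, 11, 10, -4] → max 11  < 12 ✓
[11, 10, -4, 13] → max 13
[10, -4, 13, -2] → max 13
[-4, 13, -2, 8] → max 13
[13, -2, 8, 2] → max 13
[-2, 8, 2, -4] → max 8  < 12 ✓
[8, 2, -4, 0] → max 8  < 12 ✓
[2, -4, 0, -8] → max 2  < 12 ✓
[-4, 0, -8, 7] → max 7  < 12 ✓
13 windows satisfy the condition.

13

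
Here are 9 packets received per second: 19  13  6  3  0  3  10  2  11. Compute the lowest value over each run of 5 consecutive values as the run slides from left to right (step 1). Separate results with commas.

0, 0, 0, 0, 0

Sliding a size-5 window across the 9 values:
19 13 6 3 0 → min 0
13 6 3 0 3 → min 0
6 3 0 3 10 → min 0
3 0 3 10 2 → min 0
0 3 10 2 11 → min 0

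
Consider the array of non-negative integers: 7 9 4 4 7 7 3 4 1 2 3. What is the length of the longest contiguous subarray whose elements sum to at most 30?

7

add 7: [7] sum 7, len 1
add 9: [7, 9] sum 16, len 2
add 4: [7, 9, 4] sum 20, len 3
add 4: [7, 9, 4, 4] sum 24, len 4
add 7: [9, 4, 4, 7] sum 24, len 4
add 7: [4, 4, 7, 7] sum 22, len 4
add 3: [4, 4, 7, 7, 3] sum 25, len 5
add 4: [4, 4, 7, 7, 3, 4] sum 29, len 6
add 1: [4, 4, 7, 7, 3, 4, 1] sum 30, len 7
add 2: [4, 7, 7, 3, 4, 1, 2] sum 28, len 7
add 3: [7, 7, 3, 4, 1, 2, 3] sum 27, len 7
Longest length seen: 7.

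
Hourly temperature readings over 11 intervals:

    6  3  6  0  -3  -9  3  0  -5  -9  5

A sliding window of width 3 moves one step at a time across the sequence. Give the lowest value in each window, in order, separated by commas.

Sliding a size-3 window across the 11 values:
(6, 3, 6) → min 3
(3, 6, 0) → min 0
(6, 0, -3) → min -3
(0, -3, -9) → min -9
(-3, -9, 3) → min -9
(-9, 3, 0) → min -9
(3, 0, -5) → min -5
(0, -5, -9) → min -9
(-5, -9, 5) → min -9

3, 0, -3, -9, -9, -9, -5, -9, -9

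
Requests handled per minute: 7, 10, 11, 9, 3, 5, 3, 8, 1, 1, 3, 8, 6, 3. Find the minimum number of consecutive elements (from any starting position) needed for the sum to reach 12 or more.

2

add 7: running sum 7 < 12
add 10: shortest ending here [7, 10] sum 17, len 2
add 11: shortest ending here [10, 11] sum 21, len 2
add 9: shortest ending here [11, 9] sum 20, len 2
add 3: shortest ending here [9, 3] sum 12, len 2
add 5: shortest ending here [9, 3, 5] sum 17, len 3
add 3: shortest ending here [9, 3, 5, 3] sum 20, len 4
add 8: shortest ending here [5, 3, 8] sum 16, len 3
add 1: shortest ending here [3, 8, 1] sum 12, len 3
add 1: shortest ending here [3, 8, 1, 1] sum 13, len 4
add 3: shortest ending here [8, 1, 1, 3] sum 13, len 4
add 8: shortest ending here [1, 3, 8] sum 12, len 3
add 6: shortest ending here [8, 6] sum 14, len 2
add 3: shortest ending here [8, 6, 3] sum 17, len 3
Shortest qualifying length: 2.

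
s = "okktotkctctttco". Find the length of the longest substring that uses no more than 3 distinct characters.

9

add o: window [o] (1 distinct), len 1
add k: window [o, k] (2 distinct), len 2
add k: window [o, k, k] (2 distinct), len 3
add t: window [o, k, k, t] (3 distinct), len 4
add o: window [o, k, k, t, o] (3 distinct), len 5
add t: window [o, k, k, t, o, t] (3 distinct), len 6
add k: window [o, k, k, t, o, t, k] (3 distinct), len 7
add c: window [t, k, c] (3 distinct), len 3
add t: window [t, k, c, t] (3 distinct), len 4
add c: window [t, k, c, t, c] (3 distinct), len 5
add t: window [t, k, c, t, c, t] (3 distinct), len 6
add t: window [t, k, c, t, c, t, t] (3 distinct), len 7
add t: window [t, k, c, t, c, t, t, t] (3 distinct), len 8
add c: window [t, k, c, t, c, t, t, t, c] (3 distinct), len 9
add o: window [c, t, c, t, t, t, c, o] (3 distinct), len 8
Longest length with ≤3 distinct: 9.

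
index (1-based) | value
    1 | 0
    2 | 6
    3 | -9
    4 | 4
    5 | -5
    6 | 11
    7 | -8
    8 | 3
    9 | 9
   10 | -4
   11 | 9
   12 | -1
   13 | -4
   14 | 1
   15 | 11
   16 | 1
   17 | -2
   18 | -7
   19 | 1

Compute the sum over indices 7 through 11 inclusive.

Elements at indices 7..11: -8, 3, 9, -4, 9
sum(-8, 3, 9, -4, 9) = 9

9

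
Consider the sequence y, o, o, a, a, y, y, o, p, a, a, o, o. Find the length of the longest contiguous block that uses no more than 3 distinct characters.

add y: window [y] (1 distinct), len 1
add o: window [y, o] (2 distinct), len 2
add o: window [y, o, o] (2 distinct), len 3
add a: window [y, o, o, a] (3 distinct), len 4
add a: window [y, o, o, a, a] (3 distinct), len 5
add y: window [y, o, o, a, a, y] (3 distinct), len 6
add y: window [y, o, o, a, a, y, y] (3 distinct), len 7
add o: window [y, o, o, a, a, y, y, o] (3 distinct), len 8
add p: window [y, y, o, p] (3 distinct), len 4
add a: window [o, p, a] (3 distinct), len 3
add a: window [o, p, a, a] (3 distinct), len 4
add o: window [o, p, a, a, o] (3 distinct), len 5
add o: window [o, p, a, a, o, o] (3 distinct), len 6
Longest length with ≤3 distinct: 8.

8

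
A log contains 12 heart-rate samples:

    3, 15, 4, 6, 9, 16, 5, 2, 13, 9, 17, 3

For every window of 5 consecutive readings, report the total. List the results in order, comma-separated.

[3, 15, 4, 6, 9] → sum 37
[15, 4, 6, 9, 16] → sum 50
[4, 6, 9, 16, 5] → sum 40
[6, 9, 16, 5, 2] → sum 38
[9, 16, 5, 2, 13] → sum 45
[16, 5, 2, 13, 9] → sum 45
[5, 2, 13, 9, 17] → sum 46
[2, 13, 9, 17, 3] → sum 44

37, 50, 40, 38, 45, 45, 46, 44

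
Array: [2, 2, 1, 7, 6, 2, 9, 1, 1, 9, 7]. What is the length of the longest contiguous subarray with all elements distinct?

5

add 2: [2] len 1
add 2 (repeat 2, move left end past it): [2] len 1
add 1: [2, 1] len 2
add 7: [2, 1, 7] len 3
add 6: [2, 1, 7, 6] len 4
add 2 (repeat 2, move left end past it): [1, 7, 6, 2] len 4
add 9: [1, 7, 6, 2, 9] len 5
add 1 (repeat 1, move left end past it): [7, 6, 2, 9, 1] len 5
add 1 (repeat 1, move left end past it): [1] len 1
add 9: [1, 9] len 2
add 7: [1, 9, 7] len 3
Longest all-distinct length: 5.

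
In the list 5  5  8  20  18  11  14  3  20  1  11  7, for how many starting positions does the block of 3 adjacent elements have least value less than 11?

[5, 5, 8] → min 5  < 11 ✓
[5, 8, 20] → min 5  < 11 ✓
[8, 20, 18] → min 8  < 11 ✓
[20, 18, 11] → min 11
[18, 11, 14] → min 11
[11, 14, 3] → min 3  < 11 ✓
[14, 3, 20] → min 3  < 11 ✓
[3, 20, 1] → min 1  < 11 ✓
[20, 1, 11] → min 1  < 11 ✓
[1, 11, 7] → min 1  < 11 ✓
8 windows satisfy the condition.

8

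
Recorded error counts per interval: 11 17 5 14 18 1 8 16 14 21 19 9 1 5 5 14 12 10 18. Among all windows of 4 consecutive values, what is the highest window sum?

70

Each size-4 window and its sum:
[11, 17, 5, 14] → sum 47
[17, 5, 14, 18] → sum 54
[5, 14, 18, 1] → sum 38
[14, 18, 1, 8] → sum 41
[18, 1, 8, 16] → sum 43
[1, 8, 16, 14] → sum 39
[8, 16, 14, 21] → sum 59
[16, 14, 21, 19] → sum 70
[14, 21, 19, 9] → sum 63
[21, 19, 9, 1] → sum 50
[19, 9, 1, 5] → sum 34
[9, 1, 5, 5] → sum 20
[1, 5, 5, 14] → sum 25
[5, 5, 14, 12] → sum 36
[5, 14, 12, 10] → sum 41
[14, 12, 10, 18] → sum 54
Highest of these is 70.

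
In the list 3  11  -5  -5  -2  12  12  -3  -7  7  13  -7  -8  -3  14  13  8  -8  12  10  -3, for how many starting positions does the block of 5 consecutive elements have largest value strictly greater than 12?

[3, 11, -5, -5, -2] → max 11
[11, -5, -5, -2, 12] → max 12
[-5, -5, -2, 12, 12] → max 12
[-5, -2, 12, 12, -3] → max 12
[-2, 12, 12, -3, -7] → max 12
[12, 12, -3, -7, 7] → max 12
[12, -3, -7, 7, 13] → max 13  > 12 ✓
[-3, -7, 7, 13, -7] → max 13  > 12 ✓
[-7, 7, 13, -7, -8] → max 13  > 12 ✓
[7, 13, -7, -8, -3] → max 13  > 12 ✓
[13, -7, -8, -3, 14] → max 14  > 12 ✓
[-7, -8, -3, 14, 13] → max 14  > 12 ✓
[-8, -3, 14, 13, 8] → max 14  > 12 ✓
[-3, 14, 13, 8, -8] → max 14  > 12 ✓
[14, 13, 8, -8, 12] → max 14  > 12 ✓
[13, 8, -8, 12, 10] → max 13  > 12 ✓
[8, -8, 12, 10, -3] → max 12
10 windows satisfy the condition.

10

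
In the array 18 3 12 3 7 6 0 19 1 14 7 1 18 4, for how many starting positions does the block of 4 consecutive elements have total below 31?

18 3 12 3 → sum 36
3 12 3 7 → sum 25  < 31 ✓
12 3 7 6 → sum 28  < 31 ✓
3 7 6 0 → sum 16  < 31 ✓
7 6 0 19 → sum 32
6 0 19 1 → sum 26  < 31 ✓
0 19 1 14 → sum 34
19 1 14 7 → sum 41
1 14 7 1 → sum 23  < 31 ✓
14 7 1 18 → sum 40
7 1 18 4 → sum 30  < 31 ✓
6 windows satisfy the condition.

6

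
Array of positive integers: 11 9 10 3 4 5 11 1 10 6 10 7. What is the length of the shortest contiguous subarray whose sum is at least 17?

add 11: running sum 11 < 17
end 1: [11, 9] sum 20, len 2
end 2: [9, 10] sum 19, len 2
end 3: [9, 10, 3] sum 22, len 3
end 4: [10, 3, 4] sum 17, len 3
end 5: [10, 3, 4, 5] sum 22, len 4
end 6: [4, 5, 11] sum 20, len 3
end 7: [5, 11, 1] sum 17, len 3
end 8: [11, 1, 10] sum 22, len 3
end 9: [1, 10, 6] sum 17, len 3
end 10: [10, 6, 10] sum 26, len 3
end 11: [10, 7] sum 17, len 2
Shortest qualifying length: 2.

2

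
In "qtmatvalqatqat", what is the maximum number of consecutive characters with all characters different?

add q: [q] len 1
add t: [q, t] len 2
add m: [q, t, m] len 3
add a: [q, t, m, a] len 4
add t (repeat t, move left end past it): [m, a, t] len 3
add v: [m, a, t, v] len 4
add a (repeat a, move left end past it): [t, v, a] len 3
add l: [t, v, a, l] len 4
add q: [t, v, a, l, q] len 5
add a (repeat a, move left end past it): [l, q, a] len 3
add t: [l, q, a, t] len 4
add q (repeat q, move left end past it): [a, t, q] len 3
add a (repeat a, move left end past it): [t, q, a] len 3
add t (repeat t, move left end past it): [q, a, t] len 3
Longest all-distinct length: 5.

5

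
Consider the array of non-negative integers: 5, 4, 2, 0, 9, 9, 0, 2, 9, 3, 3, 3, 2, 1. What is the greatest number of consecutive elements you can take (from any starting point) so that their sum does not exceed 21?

[5] sum 5 len 1
[5, 4] sum 9 len 2
[5, 4, 2] sum 11 len 3
[5, 4, 2, 0] sum 11 len 4
[5, 4, 2, 0, 9] sum 20 len 5
[2, 0, 9, 9] sum 20 len 4
[2, 0, 9, 9, 0] sum 20 len 5
[0, 9, 9, 0, 2] sum 20 len 5
[9, 0, 2, 9] sum 20 len 4
[0, 2, 9, 3] sum 14 len 4
[0, 2, 9, 3, 3] sum 17 len 5
[0, 2, 9, 3, 3, 3] sum 20 len 6
[9, 3, 3, 3, 2] sum 20 len 5
[9, 3, 3, 3, 2, 1] sum 21 len 6
Longest length seen: 6.

6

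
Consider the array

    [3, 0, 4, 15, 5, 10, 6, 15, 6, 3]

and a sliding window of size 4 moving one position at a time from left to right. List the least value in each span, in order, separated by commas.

0, 0, 4, 5, 5, 6, 3

[3, 0, 4, 15] → min 0
[0, 4, 15, 5] → min 0
[4, 15, 5, 10] → min 4
[15, 5, 10, 6] → min 5
[5, 10, 6, 15] → min 5
[10, 6, 15, 6] → min 6
[6, 15, 6, 3] → min 3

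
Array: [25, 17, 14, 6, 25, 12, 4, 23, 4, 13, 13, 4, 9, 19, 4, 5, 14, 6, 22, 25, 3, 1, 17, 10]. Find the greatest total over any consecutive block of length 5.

87

25 17 14 6 25 → sum 87
17 14 6 25 12 → sum 74
14 6 25 12 4 → sum 61
6 25 12 4 23 → sum 70
25 12 4 23 4 → sum 68
12 4 23 4 13 → sum 56
4 23 4 13 13 → sum 57
23 4 13 13 4 → sum 57
4 13 13 4 9 → sum 43
13 13 4 9 19 → sum 58
13 4 9 19 4 → sum 49
4 9 19 4 5 → sum 41
9 19 4 5 14 → sum 51
19 4 5 14 6 → sum 48
4 5 14 6 22 → sum 51
5 14 6 22 25 → sum 72
14 6 22 25 3 → sum 70
6 22 25 3 1 → sum 57
22 25 3 1 17 → sum 68
25 3 1 17 10 → sum 56
Greatest of these is 87.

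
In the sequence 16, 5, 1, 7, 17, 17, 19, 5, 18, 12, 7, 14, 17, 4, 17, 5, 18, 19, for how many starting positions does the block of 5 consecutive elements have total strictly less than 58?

[16, 5, 1, 7, 17] → sum 46  < 58 ✓
[5, 1, 7, 17, 17] → sum 47  < 58 ✓
[1, 7, 17, 17, 19] → sum 61
[7, 17, 17, 19, 5] → sum 65
[17, 17, 19, 5, 18] → sum 76
[17, 19, 5, 18, 12] → sum 71
[19, 5, 18, 12, 7] → sum 61
[5, 18, 12, 7, 14] → sum 56  < 58 ✓
[18, 12, 7, 14, 17] → sum 68
[12, 7, 14, 17, 4] → sum 54  < 58 ✓
[7, 14, 17, 4, 17] → sum 59
[14, 17, 4, 17, 5] → sum 57  < 58 ✓
[17, 4, 17, 5, 18] → sum 61
[4, 17, 5, 18, 19] → sum 63
5 windows satisfy the condition.

5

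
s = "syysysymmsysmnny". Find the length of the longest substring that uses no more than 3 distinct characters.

[s] 1 distinct, len 1
[s, y] 2 distinct, len 2
[s, y, y] 2 distinct, len 3
[s, y, y, s] 2 distinct, len 4
[s, y, y, s, y] 2 distinct, len 5
[s, y, y, s, y, s] 2 distinct, len 6
[s, y, y, s, y, s, y] 2 distinct, len 7
[s, y, y, s, y, s, y, m] 3 distinct, len 8
[s, y, y, s, y, s, y, m, m] 3 distinct, len 9
[s, y, y, s, y, s, y, m, m, s] 3 distinct, len 10
[s, y, y, s, y, s, y, m, m, s, y] 3 distinct, len 11
[s, y, y, s, y, s, y, m, m, s, y, s] 3 distinct, len 12
[s, y, y, s, y, s, y, m, m, s, y, s, m] 3 distinct, len 13
[s, m, n] 3 distinct, len 3
[s, m, n, n] 3 distinct, len 4
[m, n, n, y] 3 distinct, len 4
Longest length with ≤3 distinct: 13.

13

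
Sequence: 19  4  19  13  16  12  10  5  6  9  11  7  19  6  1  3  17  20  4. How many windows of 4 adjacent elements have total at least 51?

4

[19, 4, 19, 13] → sum 55  ≥ 51 ✓
[4, 19, 13, 16] → sum 52  ≥ 51 ✓
[19, 13, 16, 12] → sum 60  ≥ 51 ✓
[13, 16, 12, 10] → sum 51  ≥ 51 ✓
[16, 12, 10, 5] → sum 43
[12, 10, 5, 6] → sum 33
[10, 5, 6, 9] → sum 30
[5, 6, 9, 11] → sum 31
[6, 9, 11, 7] → sum 33
[9, 11, 7, 19] → sum 46
[11, 7, 19, 6] → sum 43
[7, 19, 6, 1] → sum 33
[19, 6, 1, 3] → sum 29
[6, 1, 3, 17] → sum 27
[1, 3, 17, 20] → sum 41
[3, 17, 20, 4] → sum 44
4 windows satisfy the condition.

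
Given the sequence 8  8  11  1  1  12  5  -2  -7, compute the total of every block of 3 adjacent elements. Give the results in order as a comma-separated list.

27, 20, 13, 14, 18, 15, -4

(8, 8, 11) → sum 27
(8, 11, 1) → sum 20
(11, 1, 1) → sum 13
(1, 1, 12) → sum 14
(1, 12, 5) → sum 18
(12, 5, -2) → sum 15
(5, -2, -7) → sum -4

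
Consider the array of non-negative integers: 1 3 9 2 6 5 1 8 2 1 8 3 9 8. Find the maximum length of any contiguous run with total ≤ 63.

[1] sum 1 len 1
[1, 3] sum 4 len 2
[1, 3, 9] sum 13 len 3
[1, 3, 9, 2] sum 15 len 4
[1, 3, 9, 2, 6] sum 21 len 5
[1, 3, 9, 2, 6, 5] sum 26 len 6
[1, 3, 9, 2, 6, 5, 1] sum 27 len 7
[1, 3, 9, 2, 6, 5, 1, 8] sum 35 len 8
[1, 3, 9, 2, 6, 5, 1, 8, 2] sum 37 len 9
[1, 3, 9, 2, 6, 5, 1, 8, 2, 1] sum 38 len 10
[1, 3, 9, 2, 6, 5, 1, 8, 2, 1, 8] sum 46 len 11
[1, 3, 9, 2, 6, 5, 1, 8, 2, 1, 8, 3] sum 49 len 12
[1, 3, 9, 2, 6, 5, 1, 8, 2, 1, 8, 3, 9] sum 58 len 13
[9, 2, 6, 5, 1, 8, 2, 1, 8, 3, 9, 8] sum 62 len 12
Longest length seen: 13.

13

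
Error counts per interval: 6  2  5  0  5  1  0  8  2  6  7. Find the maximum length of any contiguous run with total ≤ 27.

→ 6: sum 6, len 1
→ 2: sum 8, len 2
→ 5: sum 13, len 3
→ 0: sum 13, len 4
→ 5: sum 18, len 5
→ 1: sum 19, len 6
→ 0: sum 19, len 7
→ 8: sum 27, len 8
→ 2 (dropped 6): sum 23, len 8
→ 6 (dropped 2): sum 27, len 8
→ 7 (dropped 5, 0, 5): sum 24, len 6
Longest length seen: 8.

8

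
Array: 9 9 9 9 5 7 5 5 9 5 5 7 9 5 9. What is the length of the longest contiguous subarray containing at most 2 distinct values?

5

add 9: window [9] (1 distinct), len 1
add 9: window [9, 9] (1 distinct), len 2
add 9: window [9, 9, 9] (1 distinct), len 3
add 9: window [9, 9, 9, 9] (1 distinct), len 4
add 5: window [9, 9, 9, 9, 5] (2 distinct), len 5
add 7: window [5, 7] (2 distinct), len 2
add 5: window [5, 7, 5] (2 distinct), len 3
add 5: window [5, 7, 5, 5] (2 distinct), len 4
add 9: window [5, 5, 9] (2 distinct), len 3
add 5: window [5, 5, 9, 5] (2 distinct), len 4
add 5: window [5, 5, 9, 5, 5] (2 distinct), len 5
add 7: window [5, 5, 7] (2 distinct), len 3
add 9: window [7, 9] (2 distinct), len 2
add 5: window [9, 5] (2 distinct), len 2
add 9: window [9, 5, 9] (2 distinct), len 3
Longest length with ≤2 distinct: 5.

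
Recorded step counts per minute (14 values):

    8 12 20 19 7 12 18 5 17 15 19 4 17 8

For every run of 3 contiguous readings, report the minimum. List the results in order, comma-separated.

8 12 20 → min 8
12 20 19 → min 12
20 19 7 → min 7
19 7 12 → min 7
7 12 18 → min 7
12 18 5 → min 5
18 5 17 → min 5
5 17 15 → min 5
17 15 19 → min 15
15 19 4 → min 4
19 4 17 → min 4
4 17 8 → min 4

8, 12, 7, 7, 7, 5, 5, 5, 15, 4, 4, 4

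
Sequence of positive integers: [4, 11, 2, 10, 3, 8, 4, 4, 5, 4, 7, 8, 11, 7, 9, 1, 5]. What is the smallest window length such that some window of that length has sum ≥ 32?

4

Extend right; whenever the sum reaches 32, record the length and shrink from the left:
add 4: running sum 4 < 32
add 11: running sum 15 < 32
add 2: running sum 17 < 32
add 10: running sum 27 < 32
add 3: running sum 30 < 32
add 8: shortest ending here [11, 2, 10, 3, 8] sum 34, len 5
add 4: shortest ending here [11, 2, 10, 3, 8, 4] sum 38, len 6
add 4: shortest ending here [11, 2, 10, 3, 8, 4, 4] sum 42, len 7
add 5: shortest ending here [10, 3, 8, 4, 4, 5] sum 34, len 6
add 4: shortest ending here [10, 3, 8, 4, 4, 5, 4] sum 38, len 7
add 7: shortest ending here [8, 4, 4, 5, 4, 7] sum 32, len 6
add 8: shortest ending here [4, 4, 5, 4, 7, 8] sum 32, len 6
add 11: shortest ending here [5, 4, 7, 8, 11] sum 35, len 5
add 7: shortest ending here [7, 8, 11, 7] sum 33, len 4
add 9: shortest ending here [8, 11, 7, 9] sum 35, len 4
add 1: shortest ending here [8, 11, 7, 9, 1] sum 36, len 5
add 5: shortest ending here [11, 7, 9, 1, 5] sum 33, len 5
Shortest qualifying length: 4.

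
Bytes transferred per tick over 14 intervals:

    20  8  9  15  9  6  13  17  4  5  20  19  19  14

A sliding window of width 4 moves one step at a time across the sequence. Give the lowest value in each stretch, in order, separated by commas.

Sliding a size-4 window across the 14 values:
[20, 8, 9, 15] → min 8
[8, 9, 15, 9] → min 8
[9, 15, 9, 6] → min 6
[15, 9, 6, 13] → min 6
[9, 6, 13, 17] → min 6
[6, 13, 17, 4] → min 4
[13, 17, 4, 5] → min 4
[17, 4, 5, 20] → min 4
[4, 5, 20, 19] → min 4
[5, 20, 19, 19] → min 5
[20, 19, 19, 14] → min 14

8, 8, 6, 6, 6, 4, 4, 4, 4, 5, 14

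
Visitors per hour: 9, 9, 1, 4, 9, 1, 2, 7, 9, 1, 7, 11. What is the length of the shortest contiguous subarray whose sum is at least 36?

6

add 9: running sum 9 < 36
add 9: running sum 18 < 36
add 1: running sum 19 < 36
add 4: running sum 23 < 36
add 9: running sum 32 < 36
add 1: running sum 33 < 36
add 2: running sum 35 < 36
add 7: shortest ending here [9, 9, 1, 4, 9, 1, 2, 7] sum 42, len 8
add 9: shortest ending here [9, 1, 4, 9, 1, 2, 7, 9] sum 42, len 8
add 1: shortest ending here [9, 1, 4, 9, 1, 2, 7, 9, 1] sum 43, len 9
add 7: shortest ending here [9, 1, 2, 7, 9, 1, 7] sum 36, len 7
add 11: shortest ending here [2, 7, 9, 1, 7, 11] sum 37, len 6
Shortest qualifying length: 6.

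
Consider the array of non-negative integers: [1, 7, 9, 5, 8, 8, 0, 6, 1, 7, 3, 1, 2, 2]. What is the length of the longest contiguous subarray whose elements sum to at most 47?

11

[1] sum 1 len 1
[1, 7] sum 8 len 2
[1, 7, 9] sum 17 len 3
[1, 7, 9, 5] sum 22 len 4
[1, 7, 9, 5, 8] sum 30 len 5
[1, 7, 9, 5, 8, 8] sum 38 len 6
[1, 7, 9, 5, 8, 8, 0] sum 38 len 7
[1, 7, 9, 5, 8, 8, 0, 6] sum 44 len 8
[1, 7, 9, 5, 8, 8, 0, 6, 1] sum 45 len 9
[9, 5, 8, 8, 0, 6, 1, 7] sum 44 len 8
[9, 5, 8, 8, 0, 6, 1, 7, 3] sum 47 len 9
[5, 8, 8, 0, 6, 1, 7, 3, 1] sum 39 len 9
[5, 8, 8, 0, 6, 1, 7, 3, 1, 2] sum 41 len 10
[5, 8, 8, 0, 6, 1, 7, 3, 1, 2, 2] sum 43 len 11
Longest length seen: 11.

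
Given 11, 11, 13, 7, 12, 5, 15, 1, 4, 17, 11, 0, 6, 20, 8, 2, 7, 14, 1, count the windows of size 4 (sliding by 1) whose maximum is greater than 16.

8

[11, 11, 13, 7] → max 13
[11, 13, 7, 12] → max 13
[13, 7, 12, 5] → max 13
[7, 12, 5, 15] → max 15
[12, 5, 15, 1] → max 15
[5, 15, 1, 4] → max 15
[15, 1, 4, 17] → max 17  > 16 ✓
[1, 4, 17, 11] → max 17  > 16 ✓
[4, 17, 11, 0] → max 17  > 16 ✓
[17, 11, 0, 6] → max 17  > 16 ✓
[11, 0, 6, 20] → max 20  > 16 ✓
[0, 6, 20, 8] → max 20  > 16 ✓
[6, 20, 8, 2] → max 20  > 16 ✓
[20, 8, 2, 7] → max 20  > 16 ✓
[8, 2, 7, 14] → max 14
[2, 7, 14, 1] → max 14
8 windows satisfy the condition.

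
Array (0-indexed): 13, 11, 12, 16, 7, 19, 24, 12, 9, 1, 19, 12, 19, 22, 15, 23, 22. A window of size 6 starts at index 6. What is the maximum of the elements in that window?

Elements at indices 6..11: 24, 12, 9, 1, 19, 12
max(24, 12, 9, 1, 19, 12) = 24

24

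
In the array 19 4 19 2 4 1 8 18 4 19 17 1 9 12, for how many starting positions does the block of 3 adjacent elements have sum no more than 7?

[19, 4, 19] → sum 42
[4, 19, 2] → sum 25
[19, 2, 4] → sum 25
[2, 4, 1] → sum 7  ≤ 7 ✓
[4, 1, 8] → sum 13
[1, 8, 18] → sum 27
[8, 18, 4] → sum 30
[18, 4, 19] → sum 41
[4, 19, 17] → sum 40
[19, 17, 1] → sum 37
[17, 1, 9] → sum 27
[1, 9, 12] → sum 22
1 window satisfy the condition.

1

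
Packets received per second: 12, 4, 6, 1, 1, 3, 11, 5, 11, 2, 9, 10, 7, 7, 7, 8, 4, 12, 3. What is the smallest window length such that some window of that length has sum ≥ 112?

18

add 12: running sum 12 < 112
add 4: running sum 16 < 112
add 6: running sum 22 < 112
add 1: running sum 23 < 112
add 1: running sum 24 < 112
add 3: running sum 27 < 112
add 11: running sum 38 < 112
add 5: running sum 43 < 112
add 11: running sum 54 < 112
add 2: running sum 56 < 112
add 9: running sum 65 < 112
add 10: running sum 75 < 112
add 7: running sum 82 < 112
add 7: running sum 89 < 112
add 7: running sum 96 < 112
add 8: running sum 104 < 112
add 4: running sum 108 < 112
add 12: shortest ending here [12, 4, 6, 1, 1, 3, 11, 5, 11, 2, 9, 10, 7, 7, 7, 8, 4, 12] sum 120, len 18
add 3: shortest ending here [12, 4, 6, 1, 1, 3, 11, 5, 11, 2, 9, 10, 7, 7, 7, 8, 4, 12, 3] sum 123, len 19
Shortest qualifying length: 18.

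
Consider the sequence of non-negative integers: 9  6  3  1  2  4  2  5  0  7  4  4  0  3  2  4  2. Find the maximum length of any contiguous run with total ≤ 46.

Extend to the right; shrink from the left whenever the sum exceeds 46:
[9] sum 9 len 1
[9, 6] sum 15 len 2
[9, 6, 3] sum 18 len 3
[9, 6, 3, 1] sum 19 len 4
[9, 6, 3, 1, 2] sum 21 len 5
[9, 6, 3, 1, 2, 4] sum 25 len 6
[9, 6, 3, 1, 2, 4, 2] sum 27 len 7
[9, 6, 3, 1, 2, 4, 2, 5] sum 32 len 8
[9, 6, 3, 1, 2, 4, 2, 5, 0] sum 32 len 9
[9, 6, 3, 1, 2, 4, 2, 5, 0, 7] sum 39 len 10
[9, 6, 3, 1, 2, 4, 2, 5, 0, 7, 4] sum 43 len 11
[6, 3, 1, 2, 4, 2, 5, 0, 7, 4, 4] sum 38 len 11
[6, 3, 1, 2, 4, 2, 5, 0, 7, 4, 4, 0] sum 38 len 12
[6, 3, 1, 2, 4, 2, 5, 0, 7, 4, 4, 0, 3] sum 41 len 13
[6, 3, 1, 2, 4, 2, 5, 0, 7, 4, 4, 0, 3, 2] sum 43 len 14
[3, 1, 2, 4, 2, 5, 0, 7, 4, 4, 0, 3, 2, 4] sum 41 len 14
[3, 1, 2, 4, 2, 5, 0, 7, 4, 4, 0, 3, 2, 4, 2] sum 43 len 15
Longest length seen: 15.

15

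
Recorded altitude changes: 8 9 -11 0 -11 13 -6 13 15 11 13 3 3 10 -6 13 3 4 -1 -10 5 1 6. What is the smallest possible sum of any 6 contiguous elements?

(8, 9, -11, 0, -11, 13) → sum 8
(9, -11, 0, -11, 13, -6) → sum -6
(-11, 0, -11, 13, -6, 13) → sum -2
(0, -11, 13, -6, 13, 15) → sum 24
(-11, 13, -6, 13, 15, 11) → sum 35
(13, -6, 13, 15, 11, 13) → sum 59
(-6, 13, 15, 11, 13, 3) → sum 49
(13, 15, 11, 13, 3, 3) → sum 58
(15, 11, 13, 3, 3, 10) → sum 55
(11, 13, 3, 3, 10, -6) → sum 34
(13, 3, 3, 10, -6, 13) → sum 36
(3, 3, 10, -6, 13, 3) → sum 26
(3, 10, -6, 13, 3, 4) → sum 27
(10, -6, 13, 3, 4, -1) → sum 23
(-6, 13, 3, 4, -1, -10) → sum 3
(13, 3, 4, -1, -10, 5) → sum 14
(3, 4, -1, -10, 5, 1) → sum 2
(4, -1, -10, 5, 1, 6) → sum 5
Smallest of these is -6.

-6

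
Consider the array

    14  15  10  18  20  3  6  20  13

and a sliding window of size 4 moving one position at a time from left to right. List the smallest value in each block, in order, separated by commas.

Sliding a size-4 window across the 9 values:
(14, 15, 10, 18) → min 10
(15, 10, 18, 20) → min 10
(10, 18, 20, 3) → min 3
(18, 20, 3, 6) → min 3
(20, 3, 6, 20) → min 3
(3, 6, 20, 13) → min 3

10, 10, 3, 3, 3, 3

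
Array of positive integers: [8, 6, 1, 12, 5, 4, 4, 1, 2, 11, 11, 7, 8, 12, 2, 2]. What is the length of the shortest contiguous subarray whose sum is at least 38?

Extend right; whenever the sum reaches 38, record the length and shrink from the left:
add 8: running sum 8 < 38
add 6: running sum 14 < 38
add 1: running sum 15 < 38
add 12: running sum 27 < 38
add 5: running sum 32 < 38
add 4: running sum 36 < 38
add 4: shortest ending here [8, 6, 1, 12, 5, 4, 4] sum 40, len 7
add 1: shortest ending here [8, 6, 1, 12, 5, 4, 4, 1] sum 41, len 8
add 2: shortest ending here [8, 6, 1, 12, 5, 4, 4, 1, 2] sum 43, len 9
add 11: shortest ending here [12, 5, 4, 4, 1, 2, 11] sum 39, len 7
add 11: shortest ending here [5, 4, 4, 1, 2, 11, 11] sum 38, len 7
add 7: shortest ending here [4, 4, 1, 2, 11, 11, 7] sum 40, len 7
add 8: shortest ending here [2, 11, 11, 7, 8] sum 39, len 5
add 12: shortest ending here [11, 7, 8, 12] sum 38, len 4
add 2: shortest ending here [11, 7, 8, 12, 2] sum 40, len 5
add 2: shortest ending here [11, 7, 8, 12, 2, 2] sum 42, len 6
Shortest qualifying length: 4.

4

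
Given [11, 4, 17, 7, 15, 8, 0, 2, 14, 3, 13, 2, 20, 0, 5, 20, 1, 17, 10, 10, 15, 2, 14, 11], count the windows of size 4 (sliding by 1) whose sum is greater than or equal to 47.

3

[11, 4, 17, 7] → sum 39
[4, 17, 7, 15] → sum 43
[17, 7, 15, 8] → sum 47  ≥ 47 ✓
[7, 15, 8, 0] → sum 30
[15, 8, 0, 2] → sum 25
[8, 0, 2, 14] → sum 24
[0, 2, 14, 3] → sum 19
[2, 14, 3, 13] → sum 32
[14, 3, 13, 2] → sum 32
[3, 13, 2, 20] → sum 38
[13, 2, 20, 0] → sum 35
[2, 20, 0, 5] → sum 27
[20, 0, 5, 20] → sum 45
[0, 5, 20, 1] → sum 26
[5, 20, 1, 17] → sum 43
[20, 1, 17, 10] → sum 48  ≥ 47 ✓
[1, 17, 10, 10] → sum 38
[17, 10, 10, 15] → sum 52  ≥ 47 ✓
[10, 10, 15, 2] → sum 37
[10, 15, 2, 14] → sum 41
[15, 2, 14, 11] → sum 42
3 windows satisfy the condition.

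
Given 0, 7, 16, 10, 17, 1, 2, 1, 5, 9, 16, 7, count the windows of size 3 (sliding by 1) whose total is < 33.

(0, 7, 16) → sum 23  < 33 ✓
(7, 16, 10) → sum 33
(16, 10, 17) → sum 43
(10, 17, 1) → sum 28  < 33 ✓
(17, 1, 2) → sum 20  < 33 ✓
(1, 2, 1) → sum 4  < 33 ✓
(2, 1, 5) → sum 8  < 33 ✓
(1, 5, 9) → sum 15  < 33 ✓
(5, 9, 16) → sum 30  < 33 ✓
(9, 16, 7) → sum 32  < 33 ✓
8 windows satisfy the condition.

8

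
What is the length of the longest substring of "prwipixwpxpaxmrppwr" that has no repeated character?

add p: [p] len 1
add r: [p, r] len 2
add w: [p, r, w] len 3
add i: [p, r, w, i] len 4
add p (repeat p, move left end past it): [r, w, i, p] len 4
add i (repeat i, move left end past it): [p, i] len 2
add x: [p, i, x] len 3
add w: [p, i, x, w] len 4
add p (repeat p, move left end past it): [i, x, w, p] len 4
add x (repeat x, move left end past it): [w, p, x] len 3
add p (repeat p, move left end past it): [x, p] len 2
add a: [x, p, a] len 3
add x (repeat x, move left end past it): [p, a, x] len 3
add m: [p, a, x, m] len 4
add r: [p, a, x, m, r] len 5
add p (repeat p, move left end past it): [a, x, m, r, p] len 5
add p (repeat p, move left end past it): [p] len 1
add w: [p, w] len 2
add r: [p, w, r] len 3
Longest all-distinct length: 5.

5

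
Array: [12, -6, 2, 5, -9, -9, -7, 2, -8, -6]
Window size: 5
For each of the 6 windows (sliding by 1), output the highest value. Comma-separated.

[12, -6, 2, 5, -9] → max 12
[-6, 2, 5, -9, -9] → max 5
[2, 5, -9, -9, -7] → max 5
[5, -9, -9, -7, 2] → max 5
[-9, -9, -7, 2, -8] → max 2
[-9, -7, 2, -8, -6] → max 2

12, 5, 5, 5, 2, 2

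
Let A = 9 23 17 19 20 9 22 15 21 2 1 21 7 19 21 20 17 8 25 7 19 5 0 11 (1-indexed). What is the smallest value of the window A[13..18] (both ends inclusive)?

7

Elements at indices 13..18: 7, 19, 21, 20, 17, 8
min(7, 19, 21, 20, 17, 8) = 7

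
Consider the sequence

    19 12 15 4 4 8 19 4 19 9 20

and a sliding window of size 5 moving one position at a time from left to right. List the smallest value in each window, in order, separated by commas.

4, 4, 4, 4, 4, 4, 4

19 12 15 4 4 → min 4
12 15 4 4 8 → min 4
15 4 4 8 19 → min 4
4 4 8 19 4 → min 4
4 8 19 4 19 → min 4
8 19 4 19 9 → min 4
19 4 19 9 20 → min 4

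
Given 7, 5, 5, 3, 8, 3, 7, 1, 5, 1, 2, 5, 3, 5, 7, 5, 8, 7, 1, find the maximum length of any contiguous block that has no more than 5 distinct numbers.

add 7: window [7] (1 distinct), len 1
add 5: window [7, 5] (2 distinct), len 2
add 5: window [7, 5, 5] (2 distinct), len 3
add 3: window [7, 5, 5, 3] (3 distinct), len 4
add 8: window [7, 5, 5, 3, 8] (4 distinct), len 5
add 3: window [7, 5, 5, 3, 8, 3] (4 distinct), len 6
add 7: window [7, 5, 5, 3, 8, 3, 7] (4 distinct), len 7
add 1: window [7, 5, 5, 3, 8, 3, 7, 1] (5 distinct), len 8
add 5: window [7, 5, 5, 3, 8, 3, 7, 1, 5] (5 distinct), len 9
add 1: window [7, 5, 5, 3, 8, 3, 7, 1, 5, 1] (5 distinct), len 10
add 2: window [3, 7, 1, 5, 1, 2] (5 distinct), len 6
add 5: window [3, 7, 1, 5, 1, 2, 5] (5 distinct), len 7
add 3: window [3, 7, 1, 5, 1, 2, 5, 3] (5 distinct), len 8
add 5: window [3, 7, 1, 5, 1, 2, 5, 3, 5] (5 distinct), len 9
add 7: window [3, 7, 1, 5, 1, 2, 5, 3, 5, 7] (5 distinct), len 10
add 5: window [3, 7, 1, 5, 1, 2, 5, 3, 5, 7, 5] (5 distinct), len 11
add 8: window [2, 5, 3, 5, 7, 5, 8] (5 distinct), len 7
add 7: window [2, 5, 3, 5, 7, 5, 8, 7] (5 distinct), len 8
add 1: window [5, 3, 5, 7, 5, 8, 7, 1] (5 distinct), len 8
Longest length with ≤5 distinct: 11.

11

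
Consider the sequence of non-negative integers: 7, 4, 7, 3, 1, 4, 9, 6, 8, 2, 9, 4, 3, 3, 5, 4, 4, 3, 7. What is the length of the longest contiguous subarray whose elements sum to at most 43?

9

add 7: [7] sum 7, len 1
add 4: [7, 4] sum 11, len 2
add 7: [7, 4, 7] sum 18, len 3
add 3: [7, 4, 7, 3] sum 21, len 4
add 1: [7, 4, 7, 3, 1] sum 22, len 5
add 4: [7, 4, 7, 3, 1, 4] sum 26, len 6
add 9: [7, 4, 7, 3, 1, 4, 9] sum 35, len 7
add 6: [7, 4, 7, 3, 1, 4, 9, 6] sum 41, len 8
add 8: [4, 7, 3, 1, 4, 9, 6, 8] sum 42, len 8
add 2: [7, 3, 1, 4, 9, 6, 8, 2] sum 40, len 8
add 9: [3, 1, 4, 9, 6, 8, 2, 9] sum 42, len 8
add 4: [1, 4, 9, 6, 8, 2, 9, 4] sum 43, len 8
add 3: [9, 6, 8, 2, 9, 4, 3] sum 41, len 7
add 3: [6, 8, 2, 9, 4, 3, 3] sum 35, len 7
add 5: [6, 8, 2, 9, 4, 3, 3, 5] sum 40, len 8
add 4: [8, 2, 9, 4, 3, 3, 5, 4] sum 38, len 8
add 4: [8, 2, 9, 4, 3, 3, 5, 4, 4] sum 42, len 9
add 3: [2, 9, 4, 3, 3, 5, 4, 4, 3] sum 37, len 9
add 7: [9, 4, 3, 3, 5, 4, 4, 3, 7] sum 42, len 9
Longest length seen: 9.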